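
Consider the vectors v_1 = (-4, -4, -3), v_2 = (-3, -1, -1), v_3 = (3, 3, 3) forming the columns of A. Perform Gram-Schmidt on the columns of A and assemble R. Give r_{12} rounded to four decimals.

r_{12} = 2.9673

v_1 = (-4, -4, -3); ‖v_1‖ = 6.4031, so q_1 = (-0.6247, -0.6247, -0.4685).
r_{12} = q_1·v_2 = 2.9673.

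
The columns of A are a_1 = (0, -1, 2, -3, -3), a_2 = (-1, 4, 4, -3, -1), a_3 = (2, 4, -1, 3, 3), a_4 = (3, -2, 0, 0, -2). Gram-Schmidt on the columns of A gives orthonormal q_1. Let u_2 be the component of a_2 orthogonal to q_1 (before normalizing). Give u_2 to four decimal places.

q_1 = a_1/‖a_1‖ = (0, -1, 2, -3, -3)/4.7958 = (0.0000, -0.2085, 0.4170, -0.6255, -0.6255).
r_{12} = q_1·a_2 = 3.3362.
u_2 = a_2 − 3.3362·q_1 = (-1.0000, 4.6957, 2.6087, -0.9130, 1.0870).

u_2 = (-1.0000, 4.6957, 2.6087, -0.9130, 1.0870)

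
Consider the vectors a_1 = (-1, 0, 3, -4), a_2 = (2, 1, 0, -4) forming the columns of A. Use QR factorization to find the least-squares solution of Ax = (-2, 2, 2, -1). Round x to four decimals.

x = (0.6400, -0.3314)

a_1 = (-1, 0, 3, -4); ‖a_1‖ = 5.0990, so e_1 = (-0.1961, 0.0000, 0.5883, -0.7845).
e_1·a_2 = (-0.1961)·2 + 0.0000·1 + 0.5883·0 + (-0.7845)·(-4) = 2.7456.
u_2 = a_2 − 2.7456·e_1 = (2.5385, 1.0000, -1.6154, -1.8462).
‖u_2‖ = 3.6690, so e_2 = (0.6919, 0.2726, -0.4403, -0.5032).
Qᵀb = (2.3534, -1.2160).
Back-substitute: x_2 = -1.2160/3.6690 = -0.3314.
x_1 = (2.3534 − 2.7456·(-0.3314))/5.0990 = 0.6400.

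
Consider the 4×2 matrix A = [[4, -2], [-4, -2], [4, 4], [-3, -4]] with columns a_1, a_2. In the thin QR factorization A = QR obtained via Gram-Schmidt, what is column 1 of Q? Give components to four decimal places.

q_1 = (0.5298, -0.5298, 0.5298, -0.3974)

a_1 = (4, -4, 4, -3); ‖a_1‖ = 7.5498, so q_1 = (0.5298, -0.5298, 0.5298, -0.3974).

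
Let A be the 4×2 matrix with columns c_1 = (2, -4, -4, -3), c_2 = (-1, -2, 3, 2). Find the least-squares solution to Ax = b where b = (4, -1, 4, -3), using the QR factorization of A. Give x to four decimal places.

c_1 = (2, -4, -4, -3); ‖c_1‖ = 6.7082, so q_1 = (0.2981, -0.5963, -0.5963, -0.4472).
q_1·c_2 = 0.2981·(-1) + (-0.5963)·(-2) + (-0.5963)·3 + (-0.4472)·2 = -1.7889.
u_2 = c_2 + 1.7889·q_1 = (-0.4667, -3.0667, 1.9333, 1.2000).
‖u_2‖ = 3.8471, so q_2 = (-0.1213, -0.7971, 0.5025, 0.3119).
Qᵀb = (0.7454, 1.3863).
Back-substitute: x_2 = 1.3863/3.8471 = 0.3604.
x_1 = (0.7454 + 1.7889·0.3604)/6.7082 = 0.2072.

x = (0.2072, 0.3604)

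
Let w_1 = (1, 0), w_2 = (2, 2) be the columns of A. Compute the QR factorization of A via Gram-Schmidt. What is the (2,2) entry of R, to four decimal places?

r_{22} = 2.0000

w_1 = (1, 0); ‖w_1‖ = 1.0000, so e_1 = (1.0000, 0.0000).
e_1·w_2 = 1.0000·2 + 0.0000·2 = 2.0000.
u_2 = w_2 − 2.0000·e_1 = (0.0000, 2.0000).
r_{22} = ‖u_2‖ = 2.0000.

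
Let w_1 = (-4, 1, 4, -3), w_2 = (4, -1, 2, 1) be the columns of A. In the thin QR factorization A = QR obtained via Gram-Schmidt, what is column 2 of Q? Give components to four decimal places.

q_2 = (0.6630, -0.1657, 0.7293, 0.0331)

w_1 = (-4, 1, 4, -3); ‖w_1‖ = 6.4807, so q_1 = (-0.6172, 0.1543, 0.6172, -0.4629).
q_1·w_2 = (-0.6172)·4 + 0.1543·(-1) + 0.6172·2 + (-0.4629)·1 = -1.8516.
u_2 = w_2 + 1.8516·q_1 = (2.8571, -0.7143, 3.1429, 0.1429).
‖u_2‖ = 4.3095, so q_2 = (0.6630, -0.1657, 0.7293, 0.0331).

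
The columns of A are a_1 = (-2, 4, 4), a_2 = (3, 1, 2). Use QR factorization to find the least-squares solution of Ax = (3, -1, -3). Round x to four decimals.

x = (-0.6838, 0.4359)

a_1 = (-2, 4, 4); ‖a_1‖ = 6.0000, so e_1 = (-0.3333, 0.6667, 0.6667).
e_1·a_2 = (-0.3333)·3 + 0.6667·1 + 0.6667·2 = 1.0000.
u_2 = a_2 − 1.0000·e_1 = (3.3333, 0.3333, 1.3333).
‖u_2‖ = 3.6056, so e_2 = (0.9245, 0.0925, 0.3698).
Qᵀb = (-3.6667, 1.5717).
Back-substitute: x_2 = 1.5717/3.6056 = 0.4359.
x_1 = (-3.6667 − 1.0000·0.4359)/6.0000 = -0.6838.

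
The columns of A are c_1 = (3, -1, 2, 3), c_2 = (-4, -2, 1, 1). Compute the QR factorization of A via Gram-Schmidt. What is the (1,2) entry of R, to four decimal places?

c_1 = (3, -1, 2, 3); ‖c_1‖ = 4.7958, so e_1 = (0.6255, -0.2085, 0.4170, 0.6255).
r_{12} = e_1·c_2 = -1.0426.

r_{12} = -1.0426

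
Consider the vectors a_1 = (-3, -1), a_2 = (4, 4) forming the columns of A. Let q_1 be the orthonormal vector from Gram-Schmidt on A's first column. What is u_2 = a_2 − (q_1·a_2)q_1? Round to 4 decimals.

u_2 = (-0.8000, 2.4000)

a_1 = (-3, -1); ‖a_1‖ = 3.1623, so q_1 = (-0.9487, -0.3162).
q_1·a_2 = (-0.9487)·4 + (-0.3162)·4 = -5.0596.
u_2 = a_2 + 5.0596·q_1 = (-0.8000, 2.4000).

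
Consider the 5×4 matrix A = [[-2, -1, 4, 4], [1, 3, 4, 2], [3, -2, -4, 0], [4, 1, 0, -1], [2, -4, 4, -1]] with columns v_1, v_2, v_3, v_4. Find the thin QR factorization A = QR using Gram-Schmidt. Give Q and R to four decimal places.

Q = [[-0.3430, -0.2352, 0.4416, 0.6939], [0.1715, 0.5721, 0.5531, 0.2259], [0.5145, -0.2834, -0.4258, 0.6088], [0.6860, 0.2887, 0.1273, -0.0106], [0.3430, -0.6736, 0.5492, -0.3111]], R = [[5.8310, -0.8575, -1.3720, -2.0580], [0.0000, 5.5013, -0.2139, 0.5881], [0.0000, 0.0000, 7.8786, 2.1961], [0.0000, 0.0000, 0.0000, 3.5491]]

e_1 = v_1/‖v_1‖ = (-2, 1, 3, 4, 2)/5.8310 = (-0.3430, 0.1715, 0.5145, 0.6860, 0.3430).
r_{12} = e_1·v_2 = -0.8575.
u_2 = v_2 + 0.8575·e_1 = (-1.2941, 3.1471, -1.5588, 1.5882, -3.7059).
‖u_2‖ = 5.5013, so e_2 = (-0.2352, 0.5721, -0.2834, 0.2887, -0.6736).
r_{13} = e_1·v_3 = -1.3720; r_{23} = e_2·v_3 = -0.2139.
u_3 = v_3 + 1.3720·e_1 + 0.2139·e_2 = (3.4791, 4.3576, -3.3547, 1.0029, 4.3265).
‖u_3‖ = 7.8786, so e_3 = (0.4416, 0.5531, -0.4258, 0.1273, 0.5492).
r_{14} = e_1·v_4 = -2.0580; r_{24} = e_2·v_4 = 0.5881; r_{34} = e_3·v_4 = 2.1961.
u_4 = v_4 + 2.0580·e_1 − 0.5881·e_2 − 2.1961·e_3 = (2.4627, 0.8019, 2.1606, -0.0376, -1.1040).
‖u_4‖ = 3.5491, so e_4 = (0.6939, 0.2259, 0.6088, -0.0106, -0.3111).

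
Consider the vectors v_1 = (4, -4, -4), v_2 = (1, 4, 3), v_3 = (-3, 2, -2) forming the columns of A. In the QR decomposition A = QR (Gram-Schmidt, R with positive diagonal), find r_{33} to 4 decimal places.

q_1 = v_1/‖v_1‖ = (4, -4, -4)/6.9282 = (0.5774, -0.5774, -0.5774).
r_{12} = q_1·v_2 = -3.4641.
u_2 = v_2 + 3.4641·q_1 = (3.0000, 2.0000, 1.0000).
‖u_2‖ = 3.7417, so q_2 = (0.8018, 0.5345, 0.2673).
r_{13} = q_1·v_3 = -1.7321; r_{23} = q_2·v_3 = -1.8708.
u_3 = v_3 + 1.7321·q_1 + 1.8708·q_2 = (-0.5000, 2.0000, -2.5000).
r_{33} = ‖u_3‖ = 3.2404.

r_{33} = 3.2404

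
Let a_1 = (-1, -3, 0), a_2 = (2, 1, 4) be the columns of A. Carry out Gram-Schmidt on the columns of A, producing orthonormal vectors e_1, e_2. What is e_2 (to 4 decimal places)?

e_2 = (0.3487, -0.1162, 0.9300)

a_1 = (-1, -3, 0); ‖a_1‖ = 3.1623, so e_1 = (-0.3162, -0.9487, 0.0000).
e_1·a_2 = (-0.3162)·2 + (-0.9487)·1 + 0.0000·4 = -1.5811.
u_2 = a_2 + 1.5811·e_1 = (1.5000, -0.5000, 4.0000).
‖u_2‖ = 4.3012, so e_2 = (0.3487, -0.1162, 0.9300).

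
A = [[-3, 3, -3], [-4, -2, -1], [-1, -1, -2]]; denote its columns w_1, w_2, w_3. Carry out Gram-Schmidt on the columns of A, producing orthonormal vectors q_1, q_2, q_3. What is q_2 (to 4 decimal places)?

q_2 = (0.8018, -0.5345, -0.2673)

q_1 = w_1/‖w_1‖ = (-3, -4, -1)/5.0990 = (-0.5883, -0.7845, -0.1961).
r_{12} = q_1·w_2 = 0.0000.
u_2 = w_2 + 0.0000·q_1 = (3.0000, -2.0000, -1.0000).
‖u_2‖ = 3.7417, so q_2 = (0.8018, -0.5345, -0.2673).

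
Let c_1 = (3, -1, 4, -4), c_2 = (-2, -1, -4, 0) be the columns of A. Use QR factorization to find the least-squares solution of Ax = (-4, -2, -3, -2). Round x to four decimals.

x = (0.3810, 1.4286)

q_1 = c_1/‖c_1‖ = (3, -1, 4, -4)/6.4807 = (0.4629, -0.1543, 0.6172, -0.6172).
r_{12} = q_1·c_2 = -3.2404.
u_2 = c_2 + 3.2404·q_1 = (-0.5000, -1.5000, -2.0000, -2.0000).
‖u_2‖ = 3.2404, so q_2 = (-0.1543, -0.4629, -0.6172, -0.6172).
Qᵀb = (-2.1602, 4.6291).
Back-substitute: x_2 = 4.6291/3.2404 = 1.4286.
x_1 = (-2.1602 + 3.2404·1.4286)/6.4807 = 0.3810.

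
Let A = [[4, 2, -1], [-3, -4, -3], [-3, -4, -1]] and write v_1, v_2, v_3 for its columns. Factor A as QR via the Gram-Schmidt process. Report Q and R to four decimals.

v_1 = (4, -3, -3); ‖v_1‖ = 5.8310, so q_1 = (0.6860, -0.5145, -0.5145).
q_1·v_2 = 0.6860·2 + (-0.5145)·(-4) + (-0.5145)·(-4) = 5.4880.
u_2 = v_2 − 5.4880·q_1 = (-1.7647, -1.1765, -1.1765).
‖u_2‖ = 2.4254, so q_2 = (-0.7276, -0.4851, -0.4851).
q_1·v_3 = 0.6860·(-1) + (-0.5145)·(-3) + (-0.5145)·(-1) = 1.3720; q_2·v_3 = (-0.7276)·(-1) + (-0.4851)·(-3) + (-0.4851)·(-1) = 2.6679.
u_3 = v_3 − 1.3720·q_1 − 2.6679·q_2 = (0.0000, -1.0000, 1.0000).
‖u_3‖ = 1.4142, so q_3 = (0.0000, -0.7071, 0.7071).

Q = [[0.6860, -0.7276, 0.0000], [-0.5145, -0.4851, -0.7071], [-0.5145, -0.4851, 0.7071]], R = [[5.8310, 5.4880, 1.3720], [0.0000, 2.4254, 2.6679], [0.0000, 0.0000, 1.4142]]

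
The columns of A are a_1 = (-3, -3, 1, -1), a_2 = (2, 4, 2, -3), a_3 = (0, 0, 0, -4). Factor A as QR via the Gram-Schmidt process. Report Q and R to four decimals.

a_1 = (-3, -3, 1, -1); ‖a_1‖ = 4.4721, so q_1 = (-0.6708, -0.6708, 0.2236, -0.2236).
q_1·a_2 = (-0.6708)·2 + (-0.6708)·4 + 0.2236·2 + (-0.2236)·(-3) = -2.9069.
u_2 = a_2 + 2.9069·q_1 = (0.0500, 2.0500, 2.6500, -3.6500).
‖u_2‖ = 4.9548, so q_2 = (0.0101, 0.4137, 0.5348, -0.7367).
q_1·a_3 = (-0.6708)·0 + (-0.6708)·0 + 0.2236·0 + (-0.2236)·(-4) = 0.8944; q_2·a_3 = 0.0101·0 + 0.4137·0 + 0.5348·0 + (-0.7367)·(-4) = 2.9466.
u_3 = a_3 − 0.8944·q_1 − 2.9466·q_2 = (0.5703, -0.6191, -1.7760, -1.6293).
‖u_3‖ = 2.5529, so q_3 = (0.2234, -0.2425, -0.6957, -0.6382).

Q = [[-0.6708, 0.0101, 0.2234], [-0.6708, 0.4137, -0.2425], [0.2236, 0.5348, -0.6957], [-0.2236, -0.7367, -0.6382]], R = [[4.4721, -2.9069, 0.8944], [0.0000, 4.9548, 2.9466], [0.0000, 0.0000, 2.5529]]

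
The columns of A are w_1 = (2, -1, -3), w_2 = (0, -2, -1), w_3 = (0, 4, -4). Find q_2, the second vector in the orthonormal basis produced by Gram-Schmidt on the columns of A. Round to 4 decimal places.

q_2 = (-0.3984, -0.9163, 0.0398)

w_1 = (2, -1, -3); ‖w_1‖ = 3.7417, so q_1 = (0.5345, -0.2673, -0.8018).
q_1·w_2 = 0.5345·0 + (-0.2673)·(-2) + (-0.8018)·(-1) = 1.3363.
u_2 = w_2 − 1.3363·q_1 = (-0.7143, -1.6429, 0.0714).
‖u_2‖ = 1.7928, so q_2 = (-0.3984, -0.9163, 0.0398).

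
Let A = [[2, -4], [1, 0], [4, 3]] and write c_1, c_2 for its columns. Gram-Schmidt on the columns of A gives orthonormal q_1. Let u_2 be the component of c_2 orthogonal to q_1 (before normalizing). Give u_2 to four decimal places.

u_2 = (-4.3810, -0.1905, 2.2381)

c_1 = (2, 1, 4); ‖c_1‖ = 4.5826, so q_1 = (0.4364, 0.2182, 0.8729).
q_1·c_2 = 0.4364·(-4) + 0.2182·0 + 0.8729·3 = 0.8729.
u_2 = c_2 − 0.8729·q_1 = (-4.3810, -0.1905, 2.2381).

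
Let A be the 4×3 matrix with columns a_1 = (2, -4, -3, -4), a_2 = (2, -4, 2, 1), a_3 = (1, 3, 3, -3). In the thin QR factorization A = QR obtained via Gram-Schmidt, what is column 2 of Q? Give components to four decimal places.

e_2 = (0.3259, -0.6519, 0.5587, 0.3958)

a_1 = (2, -4, -3, -4); ‖a_1‖ = 6.7082, so e_1 = (0.2981, -0.5963, -0.4472, -0.5963).
e_1·a_2 = 0.2981·2 + (-0.5963)·(-4) + (-0.4472)·2 + (-0.5963)·1 = 1.4907.
u_2 = a_2 − 1.4907·e_1 = (1.5556, -3.1111, 2.6667, 1.8889).
‖u_2‖ = 4.7726, so e_2 = (0.3259, -0.6519, 0.5587, 0.3958).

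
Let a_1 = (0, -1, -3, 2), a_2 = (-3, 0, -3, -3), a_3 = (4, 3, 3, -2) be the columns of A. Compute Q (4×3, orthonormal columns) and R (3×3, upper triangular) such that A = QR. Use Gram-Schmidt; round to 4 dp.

Q = [[0.0000, -0.5843, 0.7013], [-0.2673, 0.0417, 0.5101], [-0.8018, -0.4591, -0.3825], [0.5345, -0.6678, -0.3188]], R = [[3.7417, 0.8018, -4.2762], [0.0000, 5.1339, -2.2539], [0.0000, 0.0000, 3.8255]]

a_1 = (0, -1, -3, 2); ‖a_1‖ = 3.7417, so q_1 = (0.0000, -0.2673, -0.8018, 0.5345).
q_1·a_2 = 0.0000·(-3) + (-0.2673)·0 + (-0.8018)·(-3) + 0.5345·(-3) = 0.8018.
u_2 = a_2 − 0.8018·q_1 = (-3.0000, 0.2143, -2.3571, -3.4286).
‖u_2‖ = 5.1339, so q_2 = (-0.5843, 0.0417, -0.4591, -0.6678).
q_1·a_3 = 0.0000·4 + (-0.2673)·3 + (-0.8018)·3 + 0.5345·(-2) = -4.2762; q_2·a_3 = (-0.5843)·4 + 0.0417·3 + (-0.4591)·3 + (-0.6678)·(-2) = -2.2539.
u_3 = a_3 + 4.2762·q_1 + 2.2539·q_2 = (2.6829, 1.9512, -1.4634, -1.2195).
‖u_3‖ = 3.8255, so q_3 = (0.7013, 0.5101, -0.3825, -0.3188).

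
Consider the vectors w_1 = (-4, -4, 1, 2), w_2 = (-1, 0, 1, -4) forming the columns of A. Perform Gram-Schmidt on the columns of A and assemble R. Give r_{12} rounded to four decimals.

q_1 = w_1/‖w_1‖ = (-4, -4, 1, 2)/6.0828 = (-0.6576, -0.6576, 0.1644, 0.3288).
r_{12} = q_1·w_2 = -0.4932.

r_{12} = -0.4932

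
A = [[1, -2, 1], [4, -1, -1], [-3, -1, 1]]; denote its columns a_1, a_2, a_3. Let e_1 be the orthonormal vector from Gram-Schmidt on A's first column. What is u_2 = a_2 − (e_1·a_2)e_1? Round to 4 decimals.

e_1 = a_1/‖a_1‖ = (1, 4, -3)/5.0990 = (0.1961, 0.7845, -0.5883).
r_{12} = e_1·a_2 = -0.5883.
u_2 = a_2 + 0.5883·e_1 = (-1.8846, -0.5385, -1.3462).

u_2 = (-1.8846, -0.5385, -1.3462)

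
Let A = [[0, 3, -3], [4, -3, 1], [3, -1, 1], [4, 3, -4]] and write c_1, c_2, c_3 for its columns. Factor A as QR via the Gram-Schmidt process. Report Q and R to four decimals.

c_1 = (0, 4, 3, 4); ‖c_1‖ = 6.4031, so e_1 = (0.0000, 0.6247, 0.4685, 0.6247).
e_1·c_2 = 0.0000·3 + 0.6247·(-3) + 0.4685·(-1) + 0.6247·3 = -0.4685.
u_2 = c_2 + 0.4685·e_1 = (3.0000, -2.7073, -0.7805, 3.2927).
‖u_2‖ = 5.2707, so e_2 = (0.5692, -0.5137, -0.1481, 0.6247).
e_1·c_3 = 0.0000·(-3) + 0.6247·1 + 0.4685·1 + 0.6247·(-4) = -1.4056; e_2·c_3 = 0.5692·(-3) + (-0.5137)·1 + (-0.1481)·1 + 0.6247·(-4) = -4.8681.
u_3 = c_3 + 1.4056·e_1 + 4.8681·e_2 = (-0.2291, -0.6225, 0.9377, -0.0808).
‖u_3‖ = 1.1514, so e_3 = (-0.1990, -0.5406, 0.8144, -0.0702).

Q = [[0.0000, 0.5692, -0.1990], [0.6247, -0.5137, -0.5406], [0.4685, -0.1481, 0.8144], [0.6247, 0.6247, -0.0702]], R = [[6.4031, -0.4685, -1.4056], [0.0000, 5.2707, -4.8681], [0.0000, 0.0000, 1.1514]]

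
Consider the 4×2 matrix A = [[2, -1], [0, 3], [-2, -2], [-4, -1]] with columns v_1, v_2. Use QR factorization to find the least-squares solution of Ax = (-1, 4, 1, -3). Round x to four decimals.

v_1 = (2, 0, -2, -4); ‖v_1‖ = 4.8990, so q_1 = (0.4082, 0.0000, -0.4082, -0.8165).
q_1·v_2 = 0.4082·(-1) + 0.0000·3 + (-0.4082)·(-2) + (-0.8165)·(-1) = 1.2247.
u_2 = v_2 − 1.2247·q_1 = (-1.5000, 3.0000, -1.5000, 0.0000).
‖u_2‖ = 3.6742, so q_2 = (-0.4082, 0.8165, -0.4082, 0.0000).
Qᵀb = (1.6330, 3.2660).
Back-substitute: x_2 = 3.2660/3.6742 = 0.8889.
x_1 = (1.6330 − 1.2247·0.8889)/4.8990 = 0.1111.

x = (0.1111, 0.8889)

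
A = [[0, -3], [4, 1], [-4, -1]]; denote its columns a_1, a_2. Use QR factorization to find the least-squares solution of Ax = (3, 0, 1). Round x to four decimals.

x = (0.1250, -1.0000)

a_1 = (0, 4, -4); ‖a_1‖ = 5.6569, so e_1 = (0.0000, 0.7071, -0.7071).
e_1·a_2 = 0.0000·(-3) + 0.7071·1 + (-0.7071)·(-1) = 1.4142.
u_2 = a_2 − 1.4142·e_1 = (-3.0000, 0.0000, 0.0000).
‖u_2‖ = 3.0000, so e_2 = (-1.0000, 0.0000, 0.0000).
Qᵀb = (-0.7071, -3.0000).
Back-substitute: x_2 = -3.0000/3.0000 = -1.0000.
x_1 = (-0.7071 − 1.4142·(-1.0000))/5.6569 = 0.1250.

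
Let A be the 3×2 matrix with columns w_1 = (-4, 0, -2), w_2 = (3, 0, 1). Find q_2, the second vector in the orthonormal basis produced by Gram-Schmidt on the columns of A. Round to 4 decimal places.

q_2 = (0.4472, 0.0000, -0.8944)

w_1 = (-4, 0, -2); ‖w_1‖ = 4.4721, so q_1 = (-0.8944, 0.0000, -0.4472).
q_1·w_2 = (-0.8944)·3 + 0.0000·0 + (-0.4472)·1 = -3.1305.
u_2 = w_2 + 3.1305·q_1 = (0.2000, 0.0000, -0.4000).
‖u_2‖ = 0.4472, so q_2 = (0.4472, 0.0000, -0.8944).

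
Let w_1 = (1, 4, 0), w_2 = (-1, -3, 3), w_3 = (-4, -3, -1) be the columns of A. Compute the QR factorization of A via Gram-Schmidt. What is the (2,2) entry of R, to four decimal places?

w_1 = (1, 4, 0); ‖w_1‖ = 4.1231, so e_1 = (0.2425, 0.9701, 0.0000).
e_1·w_2 = 0.2425·(-1) + 0.9701·(-3) + 0.0000·3 = -3.1530.
u_2 = w_2 + 3.1530·e_1 = (-0.2353, 0.0588, 3.0000).
r_{22} = ‖u_2‖ = 3.0098.

r_{22} = 3.0098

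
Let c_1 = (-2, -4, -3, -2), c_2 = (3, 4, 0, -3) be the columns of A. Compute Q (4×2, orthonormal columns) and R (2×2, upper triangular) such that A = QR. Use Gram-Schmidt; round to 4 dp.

Q = [[-0.3482, 0.3963], [-0.6963, 0.4022], [-0.5222, -0.2839], [-0.3482, -0.7749]], R = [[5.7446, -2.7852], [0.0000, 5.1227]]

c_1 = (-2, -4, -3, -2); ‖c_1‖ = 5.7446, so e_1 = (-0.3482, -0.6963, -0.5222, -0.3482).
e_1·c_2 = (-0.3482)·3 + (-0.6963)·4 + (-0.5222)·0 + (-0.3482)·(-3) = -2.7852.
u_2 = c_2 + 2.7852·e_1 = (2.0303, 2.0606, -1.4545, -3.9697).
‖u_2‖ = 5.1227, so e_2 = (0.3963, 0.4022, -0.2839, -0.7749).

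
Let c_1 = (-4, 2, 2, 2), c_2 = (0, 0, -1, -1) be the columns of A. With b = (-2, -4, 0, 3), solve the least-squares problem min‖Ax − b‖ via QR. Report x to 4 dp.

x = (0.0000, -1.5000)

e_1 = c_1/‖c_1‖ = (-4, 2, 2, 2)/5.2915 = (-0.7559, 0.3780, 0.3780, 0.3780).
r_{12} = e_1·c_2 = -0.7559.
u_2 = c_2 + 0.7559·e_1 = (-0.5714, 0.2857, -0.7143, -0.7143).
‖u_2‖ = 1.1952, so e_2 = (-0.4781, 0.2390, -0.5976, -0.5976).
Qᵀb = (1.1339, -1.7928).
Back-substitute: x_2 = -1.7928/1.1952 = -1.5000.
x_1 = (1.1339 + 0.7559·(-1.5000))/5.2915 = 0.0000.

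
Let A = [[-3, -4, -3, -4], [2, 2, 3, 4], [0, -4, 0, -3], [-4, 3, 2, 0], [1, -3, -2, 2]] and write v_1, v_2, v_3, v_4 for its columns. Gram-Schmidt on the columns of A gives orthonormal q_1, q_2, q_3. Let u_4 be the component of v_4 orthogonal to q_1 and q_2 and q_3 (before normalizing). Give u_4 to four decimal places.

u_4 = (0.3211, 1.4564, -0.8701, 1.2175, 2.9204)

v_1 = (-3, 2, 0, -4, 1); ‖v_1‖ = 5.4772, so q_1 = (-0.5477, 0.3651, 0.0000, -0.7303, 0.1826).
q_1·v_2 = (-0.5477)·(-4) + 0.3651·2 + 0.0000·(-4) + (-0.7303)·3 + 0.1826·(-3) = 0.1826.
u_2 = v_2 − 0.1826·q_1 = (-3.9000, 1.9333, -4.0000, 3.1333, -3.0333).
‖u_2‖ = 7.3462, so q_2 = (-0.5309, 0.2632, -0.5445, 0.4265, -0.4129).
q_1·v_3 = (-0.5477)·(-3) + 0.3651·3 + 0.0000·0 + (-0.7303)·2 + 0.1826·(-2) = 0.9129; q_2·v_3 = (-0.5309)·(-3) + 0.2632·3 + (-0.5445)·0 + 0.4265·2 + (-0.4129)·(-2) = 4.0611.
u_3 = v_3 − 0.9129·q_1 − 4.0611·q_2 = (-0.3440, 1.5979, 2.2112, 0.9345, -0.4898).
‖u_3‖ = 2.9452, so q_3 = (-0.1168, 0.5425, 0.7508, 0.3173, -0.1663).
q_1·v_4 = (-0.5477)·(-4) + 0.3651·4 + 0.0000·(-3) + (-0.7303)·0 + 0.1826·2 = 4.0166; q_2·v_4 = (-0.5309)·(-4) + 0.2632·4 + (-0.5445)·(-3) + 0.4265·0 + (-0.4129)·2 = 3.9839; q_3·v_4 = (-0.1168)·(-4) + 0.5425·4 + 0.7508·(-3) + 0.3173·0 + (-0.1663)·2 = 0.0524.
u_4 = v_4 − 4.0166·q_1 − 3.9839·q_2 − 0.0524·q_3 = (0.3211, 1.4564, -0.8701, 1.2175, 2.9204).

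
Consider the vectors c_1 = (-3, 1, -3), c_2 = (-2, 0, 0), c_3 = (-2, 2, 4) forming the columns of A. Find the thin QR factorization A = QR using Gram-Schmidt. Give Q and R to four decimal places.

c_1 = (-3, 1, -3); ‖c_1‖ = 4.3589, so q_1 = (-0.6882, 0.2294, -0.6882).
q_1·c_2 = (-0.6882)·(-2) + 0.2294·0 + (-0.6882)·0 = 1.3765.
u_2 = c_2 − 1.3765·q_1 = (-1.0526, -0.3158, 0.9474).
‖u_2‖ = 1.4510, so q_2 = (-0.7255, -0.2176, 0.6529).
q_1·c_3 = (-0.6882)·(-2) + 0.2294·2 + (-0.6882)·4 = -0.9177; q_2·c_3 = (-0.7255)·(-2) + (-0.2176)·2 + 0.6529·4 = 3.6274.
u_3 = c_3 + 0.9177·q_1 − 3.6274·q_2 = (0.0000, 3.0000, 1.0000).
‖u_3‖ = 3.1623, so q_3 = (0.0000, 0.9487, 0.3162).

Q = [[-0.6882, -0.7255, 0.0000], [0.2294, -0.2176, 0.9487], [-0.6882, 0.6529, 0.3162]], R = [[4.3589, 1.3765, -0.9177], [0.0000, 1.4510, 3.6274], [0.0000, 0.0000, 3.1623]]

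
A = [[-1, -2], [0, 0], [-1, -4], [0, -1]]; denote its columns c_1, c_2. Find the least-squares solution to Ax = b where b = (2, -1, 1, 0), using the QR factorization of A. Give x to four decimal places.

c_1 = (-1, 0, -1, 0); ‖c_1‖ = 1.4142, so e_1 = (-0.7071, 0.0000, -0.7071, 0.0000).
e_1·c_2 = (-0.7071)·(-2) + 0.0000·0 + (-0.7071)·(-4) + 0.0000·(-1) = 4.2426.
u_2 = c_2 − 4.2426·e_1 = (1.0000, 0.0000, -1.0000, -1.0000).
‖u_2‖ = 1.7321, so e_2 = (0.5774, 0.0000, -0.5774, -0.5774).
Qᵀb = (-2.1213, 0.5774).
Back-substitute: x_2 = 0.5774/1.7321 = 0.3333.
x_1 = (-2.1213 − 4.2426·0.3333)/1.4142 = -2.5000.

x = (-2.5000, 0.3333)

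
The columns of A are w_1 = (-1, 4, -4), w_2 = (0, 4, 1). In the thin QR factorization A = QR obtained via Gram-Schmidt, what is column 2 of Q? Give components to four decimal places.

q_2 = (0.1023, 0.7161, 0.6905)

q_1 = w_1/‖w_1‖ = (-1, 4, -4)/5.7446 = (-0.1741, 0.6963, -0.6963).
r_{12} = q_1·w_2 = 2.0889.
u_2 = w_2 − 2.0889·q_1 = (0.3636, 2.5455, 2.4545).
‖u_2‖ = 3.5548, so q_2 = (0.1023, 0.7161, 0.6905).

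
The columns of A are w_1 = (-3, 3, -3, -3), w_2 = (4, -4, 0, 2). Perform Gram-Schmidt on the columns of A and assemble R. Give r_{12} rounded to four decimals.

w_1 = (-3, 3, -3, -3); ‖w_1‖ = 6.0000, so q_1 = (-0.5000, 0.5000, -0.5000, -0.5000).
r_{12} = q_1·w_2 = -5.0000.

r_{12} = -5.0000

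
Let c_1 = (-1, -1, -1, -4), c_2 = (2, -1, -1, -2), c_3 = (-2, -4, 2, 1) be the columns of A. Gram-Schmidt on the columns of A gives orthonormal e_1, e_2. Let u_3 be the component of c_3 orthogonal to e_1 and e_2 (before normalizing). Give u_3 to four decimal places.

u_3 = (-0.5397, -4.3492, 1.6508, 0.8095)

e_1 = c_1/‖c_1‖ = (-1, -1, -1, -4)/4.3589 = (-0.2294, -0.2294, -0.2294, -0.9177).
r_{12} = e_1·c_2 = 1.8353.
u_2 = c_2 − 1.8353·e_1 = (2.4211, -0.5789, -0.5789, -0.3158).
‖u_2‖ = 2.5752, so e_2 = (0.9401, -0.2248, -0.2248, -0.1226).
r_{13} = e_1·c_3 = 0.0000; r_{23} = e_2·c_3 = -1.5533.
u_3 = c_3 + 0.0000·e_1 + 1.5533·e_2 = (-0.5397, -4.3492, 1.6508, 0.8095).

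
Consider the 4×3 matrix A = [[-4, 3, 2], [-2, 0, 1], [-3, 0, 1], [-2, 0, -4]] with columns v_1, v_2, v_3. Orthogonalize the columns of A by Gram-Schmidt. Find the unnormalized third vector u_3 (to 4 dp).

u_3 = (0.0000, 1.3529, 1.5294, -3.6471)

v_1 = (-4, -2, -3, -2); ‖v_1‖ = 5.7446, so e_1 = (-0.6963, -0.3482, -0.5222, -0.3482).
e_1·v_2 = (-0.6963)·3 + (-0.3482)·0 + (-0.5222)·0 + (-0.3482)·0 = -2.0889.
u_2 = v_2 + 2.0889·e_1 = (1.5455, -0.7273, -1.0909, -0.7273).
‖u_2‖ = 2.1532, so e_2 = (0.7177, -0.3378, -0.5066, -0.3378).
e_1·v_3 = (-0.6963)·2 + (-0.3482)·1 + (-0.5222)·1 + (-0.3482)·(-4) = -0.8704; e_2·v_3 = 0.7177·2 + (-0.3378)·1 + (-0.5066)·1 + (-0.3378)·(-4) = 1.9421.
u_3 = v_3 + 0.8704·e_1 − 1.9421·e_2 = (0.0000, 1.3529, 1.5294, -3.6471).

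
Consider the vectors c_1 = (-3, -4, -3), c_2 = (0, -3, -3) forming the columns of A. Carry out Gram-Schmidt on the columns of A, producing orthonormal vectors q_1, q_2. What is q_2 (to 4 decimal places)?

q_2 = (0.8262, -0.2361, -0.5115)

c_1 = (-3, -4, -3); ‖c_1‖ = 5.8310, so q_1 = (-0.5145, -0.6860, -0.5145).
q_1·c_2 = (-0.5145)·0 + (-0.6860)·(-3) + (-0.5145)·(-3) = 3.6015.
u_2 = c_2 − 3.6015·q_1 = (1.8529, -0.5294, -1.1471).
‖u_2‖ = 2.2426, so q_2 = (0.8262, -0.2361, -0.5115).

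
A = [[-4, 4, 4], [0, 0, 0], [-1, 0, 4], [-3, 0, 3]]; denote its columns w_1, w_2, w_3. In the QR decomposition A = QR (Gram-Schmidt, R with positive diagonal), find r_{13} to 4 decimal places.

w_1 = (-4, 0, -1, -3); ‖w_1‖ = 5.0990, so q_1 = (-0.7845, 0.0000, -0.1961, -0.5883).
r_{13} = q_1·w_3 = -5.6874.

r_{13} = -5.6874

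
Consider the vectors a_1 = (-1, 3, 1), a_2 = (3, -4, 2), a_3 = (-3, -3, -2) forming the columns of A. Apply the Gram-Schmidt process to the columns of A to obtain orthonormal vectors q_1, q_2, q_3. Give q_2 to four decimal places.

q_2 = (0.4924, -0.1231, 0.8616)

q_1 = a_1/‖a_1‖ = (-1, 3, 1)/3.3166 = (-0.3015, 0.9045, 0.3015).
r_{12} = q_1·a_2 = -3.9196.
u_2 = a_2 + 3.9196·q_1 = (1.8182, -0.4545, 3.1818).
‖u_2‖ = 3.6927, so q_2 = (0.4924, -0.1231, 0.8616).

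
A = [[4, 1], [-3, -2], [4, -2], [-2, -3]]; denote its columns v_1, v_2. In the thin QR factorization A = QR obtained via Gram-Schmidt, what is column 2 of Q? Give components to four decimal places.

q_2 = (0.0710, -0.3602, -0.6659, -0.6495)

q_1 = v_1/‖v_1‖ = (4, -3, 4, -2)/6.7082 = (0.5963, -0.4472, 0.5963, -0.2981).
r_{12} = q_1·v_2 = 1.1926.
u_2 = v_2 − 1.1926·q_1 = (0.2889, -1.4667, -2.7111, -2.6444).
‖u_2‖ = 4.0716, so q_2 = (0.0710, -0.3602, -0.6659, -0.6495).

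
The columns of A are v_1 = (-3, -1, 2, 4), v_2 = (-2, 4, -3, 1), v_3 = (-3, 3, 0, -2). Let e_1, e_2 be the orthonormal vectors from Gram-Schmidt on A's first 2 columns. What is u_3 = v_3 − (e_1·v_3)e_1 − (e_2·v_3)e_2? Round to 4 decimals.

e_1 = v_1/‖v_1‖ = (-3, -1, 2, 4)/5.4772 = (-0.5477, -0.1826, 0.3651, 0.7303).
r_{12} = e_1·v_2 = 0.0000.
u_2 = v_2 + 0.0000·e_1 = (-2.0000, 4.0000, -3.0000, 1.0000).
‖u_2‖ = 5.4772, so e_2 = (-0.3651, 0.7303, -0.5477, 0.1826).
r_{13} = e_1·v_3 = -0.3651; r_{23} = e_2·v_3 = 2.9212.
u_3 = v_3 + 0.3651·e_1 − 2.9212·e_2 = (-2.1333, 0.8000, 1.7333, -2.2667).

u_3 = (-2.1333, 0.8000, 1.7333, -2.2667)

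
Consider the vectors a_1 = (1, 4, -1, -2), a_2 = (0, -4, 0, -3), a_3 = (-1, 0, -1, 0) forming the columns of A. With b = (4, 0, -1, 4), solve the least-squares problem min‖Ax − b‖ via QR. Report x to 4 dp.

x = (-0.4333, -0.6533, -1.5000)

e_1 = a_1/‖a_1‖ = (1, 4, -1, -2)/4.6904 = (0.2132, 0.8528, -0.2132, -0.4264).
r_{12} = e_1·a_2 = -2.1320.
u_2 = a_2 + 2.1320·e_1 = (0.4545, -2.1818, -0.4545, -3.9091).
‖u_2‖ = 4.5227, so e_2 = (0.1005, -0.4824, -0.1005, -0.8643).
r_{13} = e_1·a_3 = 0.0000; r_{23} = e_2·a_3 = 0.0000.
u_3 = a_3 + 0.0000·e_1 + 0.0000·e_2 = (-1.0000, 0.0000, -1.0000, 0.0000).
‖u_3‖ = 1.4142, so e_3 = (-0.7071, 0.0000, -0.7071, 0.0000).
Qᵀb = (-0.6396, -2.9548, -2.1213).
Back-substitute: x_3 = -2.1213/1.4142 = -1.5000.
x_2 = (-2.9548 + 0.0000·(-1.5000))/4.5227 = -0.6533.
x_1 = (-0.6396 + 2.1320·(-0.6533) + 0.0000·(-1.5000))/4.6904 = -0.4333.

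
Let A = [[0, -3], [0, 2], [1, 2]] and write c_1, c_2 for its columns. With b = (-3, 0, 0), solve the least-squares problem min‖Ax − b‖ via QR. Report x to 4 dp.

c_1 = (0, 0, 1); ‖c_1‖ = 1.0000, so e_1 = (0.0000, 0.0000, 1.0000).
e_1·c_2 = 0.0000·(-3) + 0.0000·2 + 1.0000·2 = 2.0000.
u_2 = c_2 − 2.0000·e_1 = (-3.0000, 2.0000, 0.0000).
‖u_2‖ = 3.6056, so e_2 = (-0.8321, 0.5547, 0.0000).
Qᵀb = (0.0000, 2.4962).
Back-substitute: x_2 = 2.4962/3.6056 = 0.6923.
x_1 = (0.0000 − 2.0000·0.6923)/1.0000 = -1.3846.

x = (-1.3846, 0.6923)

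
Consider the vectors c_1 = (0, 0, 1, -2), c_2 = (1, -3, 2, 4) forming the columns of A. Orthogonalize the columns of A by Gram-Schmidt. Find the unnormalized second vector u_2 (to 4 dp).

u_2 = (1.0000, -3.0000, 3.2000, 1.6000)

q_1 = c_1/‖c_1‖ = (0, 0, 1, -2)/2.2361 = (0.0000, 0.0000, 0.4472, -0.8944).
r_{12} = q_1·c_2 = -2.6833.
u_2 = c_2 + 2.6833·q_1 = (1.0000, -3.0000, 3.2000, 1.6000).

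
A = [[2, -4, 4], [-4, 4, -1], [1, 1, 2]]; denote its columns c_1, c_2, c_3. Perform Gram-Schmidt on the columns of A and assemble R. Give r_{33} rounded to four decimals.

r_{33} = 3.2796

c_1 = (2, -4, 1); ‖c_1‖ = 4.5826, so q_1 = (0.4364, -0.8729, 0.2182).
q_1·c_2 = 0.4364·(-4) + (-0.8729)·4 + 0.2182·1 = -5.0190.
u_2 = c_2 + 5.0190·q_1 = (-1.8095, -0.3810, 2.0952).
‖u_2‖ = 2.7946, so q_2 = (-0.6475, -0.1363, 0.7498).
q_1·c_3 = 0.4364·4 + (-0.8729)·(-1) + 0.2182·2 = 3.0551; q_2·c_3 = (-0.6475)·4 + (-0.1363)·(-1) + 0.7498·2 = -0.9542.
u_3 = c_3 − 3.0551·q_1 + 0.9542·q_2 = (2.0488, 1.5366, 2.0488).
r_{33} = ‖u_3‖ = 3.2796.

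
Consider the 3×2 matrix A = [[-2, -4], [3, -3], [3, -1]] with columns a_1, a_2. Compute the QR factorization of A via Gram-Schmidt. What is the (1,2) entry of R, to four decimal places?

a_1 = (-2, 3, 3); ‖a_1‖ = 4.6904, so q_1 = (-0.4264, 0.6396, 0.6396).
r_{12} = q_1·a_2 = -0.8528.

r_{12} = -0.8528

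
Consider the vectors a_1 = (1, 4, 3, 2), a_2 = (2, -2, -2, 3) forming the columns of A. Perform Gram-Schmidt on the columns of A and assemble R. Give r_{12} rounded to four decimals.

a_1 = (1, 4, 3, 2); ‖a_1‖ = 5.4772, so q_1 = (0.1826, 0.7303, 0.5477, 0.3651).
r_{12} = q_1·a_2 = -1.0954.

r_{12} = -1.0954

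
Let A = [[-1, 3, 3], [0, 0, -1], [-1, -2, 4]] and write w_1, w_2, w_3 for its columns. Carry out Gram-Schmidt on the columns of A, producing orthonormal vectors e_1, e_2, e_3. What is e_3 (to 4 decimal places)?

e_1 = w_1/‖w_1‖ = (-1, 0, -1)/1.4142 = (-0.7071, 0.0000, -0.7071).
r_{12} = e_1·w_2 = -0.7071.
u_2 = w_2 + 0.7071·e_1 = (2.5000, 0.0000, -2.5000).
‖u_2‖ = 3.5355, so e_2 = (0.7071, 0.0000, -0.7071).
r_{13} = e_1·w_3 = -4.9497; r_{23} = e_2·w_3 = -0.7071.
u_3 = w_3 + 4.9497·e_1 + 0.7071·e_2 = (0.0000, -1.0000, 0.0000).
‖u_3‖ = 1.0000, so e_3 = (0.0000, -1.0000, 0.0000).

e_3 = (0.0000, -1.0000, 0.0000)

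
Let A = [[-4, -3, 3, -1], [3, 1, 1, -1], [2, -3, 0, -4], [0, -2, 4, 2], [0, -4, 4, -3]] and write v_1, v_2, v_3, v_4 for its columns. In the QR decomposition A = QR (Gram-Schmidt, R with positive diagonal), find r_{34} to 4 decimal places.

r_{34} = 2.3578

q_1 = v_1/‖v_1‖ = (-4, 3, 2, 0, 0)/5.3852 = (-0.7428, 0.5571, 0.3714, 0.0000, 0.0000).
r_{12} = q_1·v_2 = 1.6713.
u_2 = v_2 − 1.6713·q_1 = (-1.7586, 0.0690, -3.6207, -2.0000, -4.0000).
‖u_2‖ = 6.0172, so q_2 = (-0.2923, 0.0115, -0.6017, -0.3324, -0.6648).
r_{13} = q_1·v_3 = -1.6713; r_{23} = q_2·v_3 = -4.8539.
u_3 = v_3 + 1.6713·q_1 + 4.8539·q_2 = (0.3400, 1.9867, -2.3000, 2.3867, 0.7733).
‖u_3‖ = 3.9556, so q_3 = (0.0860, 0.5022, -0.5815, 0.6034, 0.1955).
r_{34} = q_3·v_4 = 2.3578.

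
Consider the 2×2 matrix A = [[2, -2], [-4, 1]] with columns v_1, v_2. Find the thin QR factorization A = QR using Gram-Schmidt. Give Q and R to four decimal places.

Q = [[0.4472, -0.8944], [-0.8944, -0.4472]], R = [[4.4721, -1.7889], [0.0000, 1.3416]]

v_1 = (2, -4); ‖v_1‖ = 4.4721, so e_1 = (0.4472, -0.8944).
e_1·v_2 = 0.4472·(-2) + (-0.8944)·1 = -1.7889.
u_2 = v_2 + 1.7889·e_1 = (-1.2000, -0.6000).
‖u_2‖ = 1.3416, so e_2 = (-0.8944, -0.4472).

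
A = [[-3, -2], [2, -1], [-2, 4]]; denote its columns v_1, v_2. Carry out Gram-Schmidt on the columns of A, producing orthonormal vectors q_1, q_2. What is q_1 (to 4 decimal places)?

v_1 = (-3, 2, -2); ‖v_1‖ = 4.1231, so q_1 = (-0.7276, 0.4851, -0.4851).

q_1 = (-0.7276, 0.4851, -0.4851)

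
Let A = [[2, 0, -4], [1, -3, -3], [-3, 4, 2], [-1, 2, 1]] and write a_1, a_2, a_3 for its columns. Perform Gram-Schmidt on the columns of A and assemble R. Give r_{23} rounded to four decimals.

a_1 = (2, 1, -3, -1); ‖a_1‖ = 3.8730, so q_1 = (0.5164, 0.2582, -0.7746, -0.2582).
q_1·a_2 = 0.5164·0 + 0.2582·(-3) + (-0.7746)·4 + (-0.2582)·2 = -4.3894.
u_2 = a_2 + 4.3894·q_1 = (2.2667, -1.8667, 0.6000, 0.8667).
‖u_2‖ = 3.1198, so q_2 = (0.7265, -0.5983, 0.1923, 0.2778).
r_{23} = q_2·a_3 = -0.4487.

r_{23} = -0.4487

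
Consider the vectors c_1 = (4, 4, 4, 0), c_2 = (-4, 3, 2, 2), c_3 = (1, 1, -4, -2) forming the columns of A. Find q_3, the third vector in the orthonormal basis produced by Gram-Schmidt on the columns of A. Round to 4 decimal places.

q_3 = (0.0077, 0.6682, -0.6758, -0.3111)

c_1 = (4, 4, 4, 0); ‖c_1‖ = 6.9282, so q_1 = (0.5774, 0.5774, 0.5774, 0.0000).
q_1·c_2 = 0.5774·(-4) + 0.5774·3 + 0.5774·2 + 0.0000·2 = 0.5774.
u_2 = c_2 − 0.5774·q_1 = (-4.3333, 2.6667, 1.6667, 2.0000).
‖u_2‖ = 5.7155, so q_2 = (-0.7582, 0.4666, 0.2916, 0.3499).
q_1·c_3 = 0.5774·1 + 0.5774·1 + 0.5774·(-4) + 0.0000·(-2) = -1.1547; q_2·c_3 = (-0.7582)·1 + 0.4666·1 + 0.2916·(-4) + 0.3499·(-2) = -2.1579.
u_3 = c_3 + 1.1547·q_1 + 2.1579·q_2 = (0.0306, 2.6735, -2.7041, -1.2449).
‖u_3‖ = 4.0013, so q_3 = (0.0077, 0.6682, -0.6758, -0.3111).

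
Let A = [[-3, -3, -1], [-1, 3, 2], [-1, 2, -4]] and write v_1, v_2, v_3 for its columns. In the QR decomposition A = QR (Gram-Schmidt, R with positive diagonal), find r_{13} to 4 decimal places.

q_1 = v_1/‖v_1‖ = (-3, -1, -1)/3.3166 = (-0.9045, -0.3015, -0.3015).
r_{13} = q_1·v_3 = 1.5076.

r_{13} = 1.5076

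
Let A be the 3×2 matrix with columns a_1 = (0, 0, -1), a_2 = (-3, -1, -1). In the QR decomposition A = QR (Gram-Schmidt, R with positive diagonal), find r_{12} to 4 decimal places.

r_{12} = 1.0000

a_1 = (0, 0, -1); ‖a_1‖ = 1.0000, so e_1 = (0.0000, 0.0000, -1.0000).
r_{12} = e_1·a_2 = 1.0000.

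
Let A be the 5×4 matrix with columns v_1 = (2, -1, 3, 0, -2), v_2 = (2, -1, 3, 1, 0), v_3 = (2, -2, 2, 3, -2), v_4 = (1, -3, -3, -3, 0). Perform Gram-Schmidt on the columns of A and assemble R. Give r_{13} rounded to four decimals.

r_{13} = 3.7712

e_1 = v_1/‖v_1‖ = (2, -1, 3, 0, -2)/4.2426 = (0.4714, -0.2357, 0.7071, 0.0000, -0.4714).
r_{13} = e_1·v_3 = 3.7712.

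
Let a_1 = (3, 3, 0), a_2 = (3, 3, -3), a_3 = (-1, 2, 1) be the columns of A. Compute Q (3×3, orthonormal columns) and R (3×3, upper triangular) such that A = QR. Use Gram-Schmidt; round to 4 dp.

Q = [[0.7071, 0.0000, -0.7071], [0.7071, 0.0000, 0.7071], [0.0000, -1.0000, 0.0000]], R = [[4.2426, 4.2426, 0.7071], [0.0000, 3.0000, -1.0000], [0.0000, 0.0000, 2.1213]]

q_1 = a_1/‖a_1‖ = (3, 3, 0)/4.2426 = (0.7071, 0.7071, 0.0000).
r_{12} = q_1·a_2 = 4.2426.
u_2 = a_2 − 4.2426·q_1 = (0.0000, 0.0000, -3.0000).
‖u_2‖ = 3.0000, so q_2 = (0.0000, 0.0000, -1.0000).
r_{13} = q_1·a_3 = 0.7071; r_{23} = q_2·a_3 = -1.0000.
u_3 = a_3 − 0.7071·q_1 + 1.0000·q_2 = (-1.5000, 1.5000, 0.0000).
‖u_3‖ = 2.1213, so q_3 = (-0.7071, 0.7071, 0.0000).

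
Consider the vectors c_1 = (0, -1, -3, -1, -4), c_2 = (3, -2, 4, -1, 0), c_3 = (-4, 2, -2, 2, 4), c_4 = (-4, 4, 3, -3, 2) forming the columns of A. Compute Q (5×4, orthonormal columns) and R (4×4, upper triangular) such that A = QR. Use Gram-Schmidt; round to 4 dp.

Q = [[0.0000, 0.5774, -0.4288, -0.5593], [-0.1925, -0.4491, -0.8458, 0.2114], [-0.5774, 0.5774, -0.1072, 0.3479], [-0.1925, -0.2566, -0.0238, -0.7092], [-0.7698, -0.2566, 0.2978, -0.1365]], R = [[5.1962, -1.7321, -2.6943, -3.4641], [0.0000, 5.1962, -5.9018, -2.1170], [0.0000, 0.0000, 1.3818, -1.3223], [0.0000, 0.0000, 0.0000, 5.9808]]

c_1 = (0, -1, -3, -1, -4); ‖c_1‖ = 5.1962, so e_1 = (0.0000, -0.1925, -0.5774, -0.1925, -0.7698).
e_1·c_2 = 0.0000·3 + (-0.1925)·(-2) + (-0.5774)·4 + (-0.1925)·(-1) + (-0.7698)·0 = -1.7321.
u_2 = c_2 + 1.7321·e_1 = (3.0000, -2.3333, 3.0000, -1.3333, -1.3333).
‖u_2‖ = 5.1962, so e_2 = (0.5774, -0.4491, 0.5774, -0.2566, -0.2566).
e_1·c_3 = 0.0000·(-4) + (-0.1925)·2 + (-0.5774)·(-2) + (-0.1925)·2 + (-0.7698)·4 = -2.6943; e_2·c_3 = 0.5774·(-4) + (-0.4491)·2 + 0.5774·(-2) + (-0.2566)·2 + (-0.2566)·4 = -5.9018.
u_3 = c_3 + 2.6943·e_1 + 5.9018·e_2 = (-0.5926, -1.1687, -0.1481, -0.0329, 0.4115).
‖u_3‖ = 1.3818, so e_3 = (-0.4288, -0.8458, -0.1072, -0.0238, 0.2978).
e_1·c_4 = 0.0000·(-4) + (-0.1925)·4 + (-0.5774)·3 + (-0.1925)·(-3) + (-0.7698)·2 = -3.4641; e_2·c_4 = 0.5774·(-4) + (-0.4491)·4 + 0.5774·3 + (-0.2566)·(-3) + (-0.2566)·2 = -2.1170; e_3·c_4 = (-0.4288)·(-4) + (-0.8458)·4 + (-0.1072)·3 + (-0.0238)·(-3) + 0.2978·2 = -1.3223.
u_4 = c_4 + 3.4641·e_1 + 2.1170·e_2 + 1.3223·e_3 = (-3.3448, 1.2644, 2.0805, -4.2414, -0.8161).
‖u_4‖ = 5.9808, so e_4 = (-0.5593, 0.2114, 0.3479, -0.7092, -0.1365).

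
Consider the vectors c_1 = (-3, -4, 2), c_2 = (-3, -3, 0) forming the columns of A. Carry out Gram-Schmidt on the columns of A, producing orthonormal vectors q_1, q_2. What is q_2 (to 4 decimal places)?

q_2 = (-0.4952, -0.0619, -0.8666)

q_1 = c_1/‖c_1‖ = (-3, -4, 2)/5.3852 = (-0.5571, -0.7428, 0.3714).
r_{12} = q_1·c_2 = 3.8996.
u_2 = c_2 − 3.8996·q_1 = (-0.8276, -0.1034, -1.4483).
‖u_2‖ = 1.6713, so q_2 = (-0.4952, -0.0619, -0.8666).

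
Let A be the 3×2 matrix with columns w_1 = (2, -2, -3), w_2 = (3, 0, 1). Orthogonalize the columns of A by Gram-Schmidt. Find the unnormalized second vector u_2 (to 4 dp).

q_1 = w_1/‖w_1‖ = (2, -2, -3)/4.1231 = (0.4851, -0.4851, -0.7276).
r_{12} = q_1·w_2 = 0.7276.
u_2 = w_2 − 0.7276·q_1 = (2.6471, 0.3529, 1.5294).

u_2 = (2.6471, 0.3529, 1.5294)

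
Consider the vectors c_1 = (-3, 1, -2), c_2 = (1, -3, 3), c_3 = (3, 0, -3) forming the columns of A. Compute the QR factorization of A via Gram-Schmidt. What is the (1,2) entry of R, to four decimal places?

r_{12} = -3.2071

e_1 = c_1/‖c_1‖ = (-3, 1, -2)/3.7417 = (-0.8018, 0.2673, -0.5345).
r_{12} = e_1·c_2 = -3.2071.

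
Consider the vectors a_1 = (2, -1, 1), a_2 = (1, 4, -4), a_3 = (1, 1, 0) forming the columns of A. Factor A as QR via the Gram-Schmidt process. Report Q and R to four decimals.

a_1 = (2, -1, 1); ‖a_1‖ = 2.4495, so q_1 = (0.8165, -0.4082, 0.4082).
q_1·a_2 = 0.8165·1 + (-0.4082)·4 + 0.4082·(-4) = -2.4495.
u_2 = a_2 + 2.4495·q_1 = (3.0000, 3.0000, -3.0000).
‖u_2‖ = 5.1962, so q_2 = (0.5774, 0.5774, -0.5774).
q_1·a_3 = 0.8165·1 + (-0.4082)·1 + 0.4082·0 = 0.4082; q_2·a_3 = 0.5774·1 + 0.5774·1 + (-0.5774)·0 = 1.1547.
u_3 = a_3 − 0.4082·q_1 − 1.1547·q_2 = (0.0000, 0.5000, 0.5000).
‖u_3‖ = 0.7071, so q_3 = (0.0000, 0.7071, 0.7071).

Q = [[0.8165, 0.5774, 0.0000], [-0.4082, 0.5774, 0.7071], [0.4082, -0.5774, 0.7071]], R = [[2.4495, -2.4495, 0.4082], [0.0000, 5.1962, 1.1547], [0.0000, 0.0000, 0.7071]]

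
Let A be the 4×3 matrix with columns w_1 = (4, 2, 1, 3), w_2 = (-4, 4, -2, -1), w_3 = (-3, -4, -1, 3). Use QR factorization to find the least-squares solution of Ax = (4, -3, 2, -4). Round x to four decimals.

q_1 = w_1/‖w_1‖ = (4, 2, 1, 3)/5.4772 = (0.7303, 0.3651, 0.1826, 0.5477).
r_{12} = q_1·w_2 = -2.3735.
u_2 = w_2 + 2.3735·q_1 = (-2.2667, 4.8667, -1.5667, 0.3000).
‖u_2‖ = 5.6006, so q_2 = (-0.4047, 0.8690, -0.2797, 0.0536).
r_{13} = q_1·w_3 = -2.1909; r_{23} = q_2·w_3 = -1.8212.
u_3 = w_3 + 2.1909·q_1 + 1.8212·q_2 = (-2.1371, -1.6174, -1.1095, 4.2976).
‖u_3‖ = 5.1849, so q_3 = (-0.4122, -0.3120, -0.2140, 0.8289).
Qᵀb = (0.0000, -4.9995, -4.4563).
Back-substitute: x_3 = -4.4563/5.1849 = -0.8595.
x_2 = (-4.9995 + 1.8212·(-0.8595))/5.6006 = -1.1722.
x_1 = (0.0000 + 2.3735·(-1.1722) + 2.1909·(-0.8595))/5.4772 = -0.8517.

x = (-0.8517, -1.1722, -0.8595)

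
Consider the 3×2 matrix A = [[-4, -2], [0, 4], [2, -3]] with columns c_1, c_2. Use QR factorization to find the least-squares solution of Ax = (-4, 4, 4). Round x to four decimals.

c_1 = (-4, 0, 2); ‖c_1‖ = 4.4721, so e_1 = (-0.8944, 0.0000, 0.4472).
e_1·c_2 = (-0.8944)·(-2) + 0.0000·4 + 0.4472·(-3) = 0.4472.
u_2 = c_2 − 0.4472·e_1 = (-1.6000, 4.0000, -3.2000).
‖u_2‖ = 5.3666, so e_2 = (-0.2981, 0.7454, -0.5963).
Qᵀb = (5.3666, 1.7889).
Back-substitute: x_2 = 1.7889/5.3666 = 0.3333.
x_1 = (5.3666 − 0.4472·0.3333)/4.4721 = 1.1667.

x = (1.1667, 0.3333)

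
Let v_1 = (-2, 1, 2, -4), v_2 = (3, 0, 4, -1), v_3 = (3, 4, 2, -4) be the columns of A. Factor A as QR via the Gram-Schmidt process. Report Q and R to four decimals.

v_1 = (-2, 1, 2, -4); ‖v_1‖ = 5.0000, so q_1 = (-0.4000, 0.2000, 0.4000, -0.8000).
q_1·v_2 = (-0.4000)·3 + 0.2000·0 + 0.4000·4 + (-0.8000)·(-1) = 1.2000.
u_2 = v_2 − 1.2000·q_1 = (3.4800, -0.2400, 3.5200, -0.0400).
‖u_2‖ = 4.9558, so q_2 = (0.7022, -0.0484, 0.7103, -0.0081).
q_1·v_3 = (-0.4000)·3 + 0.2000·4 + 0.4000·2 + (-0.8000)·(-4) = 3.6000; q_2·v_3 = 0.7022·3 + (-0.0484)·4 + 0.7103·2 + (-0.0081)·(-4) = 3.3658.
u_3 = v_3 − 3.6000·q_1 − 3.3658·q_2 = (2.0765, 3.4430, -1.8306, -1.0928).
‖u_3‖ = 4.5510, so q_3 = (0.4563, 0.7565, -0.4022, -0.2401).

Q = [[-0.4000, 0.7022, 0.4563], [0.2000, -0.0484, 0.7565], [0.4000, 0.7103, -0.4022], [-0.8000, -0.0081, -0.2401]], R = [[5.0000, 1.2000, 3.6000], [0.0000, 4.9558, 3.3658], [0.0000, 0.0000, 4.5510]]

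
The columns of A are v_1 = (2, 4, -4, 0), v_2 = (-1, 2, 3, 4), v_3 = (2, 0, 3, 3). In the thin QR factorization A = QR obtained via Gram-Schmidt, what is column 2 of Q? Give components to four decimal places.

v_1 = (2, 4, -4, 0); ‖v_1‖ = 6.0000, so e_1 = (0.3333, 0.6667, -0.6667, 0.0000).
e_1·v_2 = 0.3333·(-1) + 0.6667·2 + (-0.6667)·3 + 0.0000·4 = -1.0000.
u_2 = v_2 + 1.0000·e_1 = (-0.6667, 2.6667, 2.3333, 4.0000).
‖u_2‖ = 5.3852, so e_2 = (-0.1238, 0.4952, 0.4333, 0.7428).

e_2 = (-0.1238, 0.4952, 0.4333, 0.7428)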